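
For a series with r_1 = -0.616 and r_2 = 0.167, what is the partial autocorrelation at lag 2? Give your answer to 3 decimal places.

-0.342

φ_{22} = (r_2 − r_1²) / (1 − r_1²)
r_1² = (-0.616)² = 0.379456
Numerator = 0.167 − 0.3795 = -0.2125; denominator = 1 − 0.3795 = 0.6205
φ_{22} = -0.2125 / 0.6205 = -0.342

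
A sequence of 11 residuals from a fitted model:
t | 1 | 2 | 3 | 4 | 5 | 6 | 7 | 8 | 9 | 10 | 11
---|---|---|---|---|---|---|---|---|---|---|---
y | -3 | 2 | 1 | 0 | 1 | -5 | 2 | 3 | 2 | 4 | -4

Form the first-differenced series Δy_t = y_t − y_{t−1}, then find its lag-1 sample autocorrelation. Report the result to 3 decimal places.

-0.354

First differences Δy: 5, -1, -1, 1, -6, 7, 1, -1, 2, -8
Mean of differences = -0.1000
Numerator Σ(Δy_t−Δȳ)(Δy_{t+1}−Δȳ) = -64.8100
Denominator Σ(Δy_t−Δȳ)² = 182.9000
r_1(Δy) = -64.8100 / 182.9000 = -0.354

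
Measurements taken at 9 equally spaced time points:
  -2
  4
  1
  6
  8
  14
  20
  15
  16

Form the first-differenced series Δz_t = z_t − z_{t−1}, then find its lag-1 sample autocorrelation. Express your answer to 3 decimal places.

First differences Δz: 6, -3, 5, 2, 6, 6, -5, 1
Mean of differences = 2.2500
Numerator Σ(Δz_t−Δz̄)(Δz_{t+1}−Δz̄) = -39.8125
Denominator Σ(Δz_t−Δz̄)² = 131.5000
r_1(Δz) = -39.8125 / 131.5000 = -0.303

-0.303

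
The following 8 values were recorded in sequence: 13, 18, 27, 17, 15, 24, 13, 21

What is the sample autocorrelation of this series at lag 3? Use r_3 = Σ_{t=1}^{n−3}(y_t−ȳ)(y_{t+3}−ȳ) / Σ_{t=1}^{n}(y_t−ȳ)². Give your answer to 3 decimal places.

0.306

Mean ȳ = (13 + 18 + 27 + 17 + 15 + 24 + 13 + 21)/8 = 18.5000
Deviations from mean: -5.5000, -0.5000, 8.5000, -1.5000, -3.5000, 5.5000, -5.5000, 2.5000
Numerator Σ_{t=1}^{5}(y_t−ȳ)(y_{t+3}−ȳ) = 56.2500
Denominator Σ(y_t−ȳ)² = 184.0000
r_3 = 56.2500 / 184.0000 = 0.306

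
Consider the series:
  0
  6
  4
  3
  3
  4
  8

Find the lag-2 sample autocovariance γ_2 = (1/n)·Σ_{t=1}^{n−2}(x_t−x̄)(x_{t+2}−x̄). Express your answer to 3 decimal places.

Mean x̄ = (0 + 6 + 4 + 3 + 3 + 4 + 8)/7 = 4.0000
Deviations: -4.0000, 2.0000, 0.0000, -1.0000, -1.0000, 0.0000, 4.0000
Σ_{t=1}^{5}(x_t−x̄)(x_{t+2}−x̄) = -6.0000
γ_2 = -6.0000 / 7 = -0.857

-0.857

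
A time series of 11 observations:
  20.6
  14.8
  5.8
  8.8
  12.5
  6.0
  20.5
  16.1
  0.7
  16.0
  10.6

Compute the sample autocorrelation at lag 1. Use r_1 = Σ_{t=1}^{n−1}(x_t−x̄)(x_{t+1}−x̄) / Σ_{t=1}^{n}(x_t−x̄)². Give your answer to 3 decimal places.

Mean x̄ = (20.6 + 14.8 + 5.8 + 8.8 + 12.5 + 6.0 + 20.5 + 16.1 + 0.7 + 16.0 + 10.6)/11 = 12.0364
Numerator Σ_{t=1}^{10}(x_t−x̄)(x_{t+1}−x̄) = -91.0740
Denominator Σ(x_t−x̄)² = 401.4255
r_1 = -91.0740 / 401.4255 = -0.227

-0.227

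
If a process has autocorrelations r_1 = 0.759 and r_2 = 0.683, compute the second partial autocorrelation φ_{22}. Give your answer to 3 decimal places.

0.252

φ_{22} = (r_2 − r_1²) / (1 − r_1²)
r_1² = (0.759)² = 0.576081
Numerator = 0.683 − 0.5761 = 0.1069; denominator = 1 − 0.5761 = 0.4239
φ_{22} = 0.1069 / 0.4239 = 0.252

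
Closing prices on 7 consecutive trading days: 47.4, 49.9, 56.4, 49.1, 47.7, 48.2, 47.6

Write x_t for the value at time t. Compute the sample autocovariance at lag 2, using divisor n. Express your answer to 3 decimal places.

-3.285

Mean x̄ = (47.4 + 49.9 + 56.4 + 49.1 + 47.7 + 48.2 + 47.6)/7 = 49.4714
Σ_{t=1}^{5}(x_t−x̄)(x_{t+2}−x̄) = -22.9973
γ_2 = -22.9973 / 7 = -3.285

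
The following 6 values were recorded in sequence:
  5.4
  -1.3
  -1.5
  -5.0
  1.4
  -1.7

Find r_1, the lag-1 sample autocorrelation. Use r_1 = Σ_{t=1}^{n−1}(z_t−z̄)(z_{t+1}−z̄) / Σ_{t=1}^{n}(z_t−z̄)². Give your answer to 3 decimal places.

-0.163

Mean z̄ = (5.4 − 1.3 − 1.5 − 5.0 + 1.4 − 1.7)/6 = -0.4500
Deviations from mean: 5.8500, -0.8500, -1.0500, -4.5500, 1.8500, -1.2500
Σ(z_t−z̄)(z_{t+1}−z̄) = (-4.9725) + (0.8925) + (4.7775) + (-8.4175) + (-2.3125) = -10.0325
Denominator Σ(z_t−z̄)² = 61.7350
r_1 = -10.0325 / 61.7350 = -0.163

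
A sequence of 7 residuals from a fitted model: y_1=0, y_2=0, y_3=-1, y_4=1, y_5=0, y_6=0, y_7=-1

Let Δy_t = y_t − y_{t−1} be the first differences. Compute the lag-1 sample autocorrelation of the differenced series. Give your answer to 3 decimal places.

-0.589

First differences Δy: 0, -1, 2, -1, 0, -1
Mean of differences = -0.1667
Numerator Σ(Δy_t−Δȳ)(Δy_{t+1}−Δȳ) = -4.0278
Denominator Σ(Δy_t−Δȳ)² = 6.8333
r_1(Δy) = -4.0278 / 6.8333 = -0.589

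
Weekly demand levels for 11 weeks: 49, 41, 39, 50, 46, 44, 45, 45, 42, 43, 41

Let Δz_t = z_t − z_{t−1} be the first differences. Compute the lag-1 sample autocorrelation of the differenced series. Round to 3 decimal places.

-0.221

First differences Δz: -8, -2, 11, -4, -2, 1, 0, -3, 1, -2
Mean of differences = -0.8000
Numerator Σ(Δz_t−Δz̄)(Δz_{t+1}−Δz̄) = -48.0400
Denominator Σ(Δz_t−Δz̄)² = 217.6000
r_1(Δz) = -48.0400 / 217.6000 = -0.221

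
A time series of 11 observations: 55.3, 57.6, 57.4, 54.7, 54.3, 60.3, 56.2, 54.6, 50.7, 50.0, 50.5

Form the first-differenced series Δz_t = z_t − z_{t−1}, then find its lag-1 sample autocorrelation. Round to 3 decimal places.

First differences Δz: 2.3, -0.2, -2.7, -0.4, 6.0, -4.1, -1.6, -3.9, -0.7, 0.5
Mean of differences = -0.4800
Numerator Σ(Δz_t−Δz̄)(Δz_{t+1}−Δz̄) = -14.5384
Denominator Σ(Δz_t−Δz̄)² = 81.7960
r_1(Δz) = -14.5384 / 81.7960 = -0.178

-0.178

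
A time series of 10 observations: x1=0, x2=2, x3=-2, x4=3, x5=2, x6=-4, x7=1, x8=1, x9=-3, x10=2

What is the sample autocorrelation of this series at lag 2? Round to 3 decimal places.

-0.257

Mean x̄ = (0 + 2 − 2 + 3 + 2 − 4 + 1 + 1 − 3 + 2)/10 = 0.2000
Numerator Σ_{t=1}^{8}(x_t−x̄)(x_{t+2}−x̄) = -13.2800
Denominator Σ(x_t−x̄)² = 51.6000
r_2 = -13.2800 / 51.6000 = -0.257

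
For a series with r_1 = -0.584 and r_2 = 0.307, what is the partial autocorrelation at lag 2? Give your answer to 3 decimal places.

φ_{22} = (r_2 − r_1²) / (1 − r_1²)
r_1² = (-0.584)² = 0.341056
Numerator = 0.307 − 0.3411 = -0.0341; denominator = 1 − 0.3411 = 0.6589
φ_{22} = -0.0341 / 0.6589 = -0.052

-0.052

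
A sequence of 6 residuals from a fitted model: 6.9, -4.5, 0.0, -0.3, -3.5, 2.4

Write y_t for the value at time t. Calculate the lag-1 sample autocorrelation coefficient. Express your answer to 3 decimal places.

-0.432

Mean ȳ = (6.9 − 4.5 + 0.0 − 0.3 − 3.5 + 2.4)/6 = 0.1667
Deviations from mean: 6.7333, -4.6667, -0.1667, -0.4667, -3.6667, 2.2333
Numerator Σ_{t=1}^{5}(y_t−ȳ)(y_{t+1}−ȳ) = -37.0444
Denominator Σ(y_t−ȳ)² = 85.7933
r_1 = -37.0444 / 85.7933 = -0.432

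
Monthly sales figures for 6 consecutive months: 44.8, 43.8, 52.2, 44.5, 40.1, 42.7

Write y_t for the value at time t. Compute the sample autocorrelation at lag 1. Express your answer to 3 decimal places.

Mean ȳ = (44.8 + 43.8 + 52.2 + 44.5 + 40.1 + 42.7)/6 = 44.6833
Numerator Σ_{t=1}^{5}(y_t−ȳ)(y_{t+1}−ȳ) = 1.8097
Denominator Σ(y_t−ȳ)² = 82.2683
r_1 = 1.8097 / 82.2683 = 0.022

0.022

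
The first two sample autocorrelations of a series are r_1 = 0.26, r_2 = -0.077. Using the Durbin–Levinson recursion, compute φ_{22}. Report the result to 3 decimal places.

φ_{22} = (r_2 − r_1²) / (1 − r_1²)
r_1² = (0.26)² = 0.0676
Numerator = -0.077 − 0.0676 = -0.1446; denominator = 1 − 0.0676 = 0.9324
φ_{22} = -0.1446 / 0.9324 = -0.155

-0.155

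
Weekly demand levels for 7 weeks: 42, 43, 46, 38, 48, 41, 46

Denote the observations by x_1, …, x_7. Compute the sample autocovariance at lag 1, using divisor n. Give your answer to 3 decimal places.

Mean x̄ = (42 + 43 + 46 + 38 + 48 + 41 + 46)/7 = 43.4286
Deviations: -1.4286, -0.4286, 2.5714, -5.4286, 4.5714, -2.4286, 2.5714
Σ_{t=1}^{6}(x_t−x̄)(x_{t+1}−x̄) = -56.6122
γ_1 = -56.6122 / 7 = -8.087

-8.087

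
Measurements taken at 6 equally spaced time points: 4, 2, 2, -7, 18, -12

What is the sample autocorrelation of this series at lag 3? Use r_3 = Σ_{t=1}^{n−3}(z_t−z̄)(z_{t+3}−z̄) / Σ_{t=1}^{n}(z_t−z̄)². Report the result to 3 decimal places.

-0.038

Mean z̄ = (4 + 2 + 2 − 7 + 18 − 12)/6 = 1.1667
Deviations from mean: 2.8333, 0.8333, 0.8333, -8.1667, 16.8333, -13.1667
Σ(z_t−z̄)(z_{t+3}−z̄) = (-23.1389) + (14.0278) + (-10.9722) = -20.0833
Denominator Σ(z_t−z̄)² = 532.8333
r_3 = -20.0833 / 532.8333 = -0.038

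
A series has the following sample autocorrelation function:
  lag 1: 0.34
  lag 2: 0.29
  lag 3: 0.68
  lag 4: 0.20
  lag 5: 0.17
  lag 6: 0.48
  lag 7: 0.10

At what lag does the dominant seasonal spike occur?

3

The largest autocorrelation is r_3 = 0.68, with a weaker echo at lag 6 (0.48); the remaining lags stay at or below 0.34. The elevated value at lag 1 (0.34), dropping to 0.29 at lag 2, reflects decaying short-term dependence rather than seasonality.
The dominant spike at lag 3 indicates a seasonal period of 3.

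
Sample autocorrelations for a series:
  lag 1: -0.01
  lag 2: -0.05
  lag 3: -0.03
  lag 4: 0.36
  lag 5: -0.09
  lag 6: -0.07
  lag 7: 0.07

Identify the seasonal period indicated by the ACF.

The largest autocorrelation is r_4 = 0.36; the remaining lags stay at or below 0.07.
The dominant spike at lag 4 indicates a seasonal period of 4.

4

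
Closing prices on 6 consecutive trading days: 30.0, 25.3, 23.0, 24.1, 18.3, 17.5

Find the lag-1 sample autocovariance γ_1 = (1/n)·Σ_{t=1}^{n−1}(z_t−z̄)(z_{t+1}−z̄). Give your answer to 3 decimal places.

Mean z̄ = (30.0 + 25.3 + 23.0 + 24.1 + 18.3 + 17.5)/6 = 23.0333
Σ_{t=1}^{5}(z_t−z̄)(z_{t+1}−z̄) = 36.8222
γ_1 = 36.8222 / 6 = 6.137

6.137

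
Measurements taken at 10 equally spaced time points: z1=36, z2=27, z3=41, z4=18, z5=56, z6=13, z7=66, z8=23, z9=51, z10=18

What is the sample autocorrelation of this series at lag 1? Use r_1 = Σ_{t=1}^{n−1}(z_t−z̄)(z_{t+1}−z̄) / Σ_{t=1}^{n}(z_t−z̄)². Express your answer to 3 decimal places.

-0.841

Mean z̄ = (36 + 27 + 41 + 18 + 56 + 13 + 66 + 23 + 51 + 18)/10 = 34.9000
Numerator Σ_{t=1}^{9}(z_t−z̄)(z_{t+1}−z̄) = -2493.5100
Denominator Σ(z_t−z̄)² = 2964.9000
r_1 = -2493.5100 / 2964.9000 = -0.841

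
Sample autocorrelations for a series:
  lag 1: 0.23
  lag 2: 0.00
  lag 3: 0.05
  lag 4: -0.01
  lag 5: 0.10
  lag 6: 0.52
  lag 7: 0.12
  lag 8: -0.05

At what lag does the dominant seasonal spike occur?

The largest autocorrelation is r_6 = 0.52; the remaining lags stay at or below 0.23. The elevated value at lag 1 (0.23), dropping to 0.00 at lag 2, reflects decaying short-term dependence rather than seasonality.
The dominant spike at lag 6 indicates a seasonal period of 6.

6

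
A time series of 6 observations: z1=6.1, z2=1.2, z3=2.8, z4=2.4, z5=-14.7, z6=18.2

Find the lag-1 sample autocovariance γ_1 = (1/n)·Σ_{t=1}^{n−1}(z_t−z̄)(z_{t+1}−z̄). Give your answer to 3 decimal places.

-45.066

Mean z̄ = (6.1 + 1.2 + 2.8 + 2.4 − 14.7 + 18.2)/6 = 2.6667
Deviations: 3.4333, -1.4667, 0.1333, -0.2667, -17.3667, 15.5333
Σ_{t=1}^{5}(z_t−z̄)(z_{t+1}−z̄) = -270.3978
γ_1 = -270.3978 / 6 = -45.066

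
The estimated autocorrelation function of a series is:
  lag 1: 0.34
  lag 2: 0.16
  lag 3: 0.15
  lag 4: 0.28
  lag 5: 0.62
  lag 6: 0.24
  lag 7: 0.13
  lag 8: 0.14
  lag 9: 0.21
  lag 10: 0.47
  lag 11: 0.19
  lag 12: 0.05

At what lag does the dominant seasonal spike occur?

5

The largest autocorrelation is r_5 = 0.62, with a weaker echo at lag 10 (0.47); the remaining lags stay at or below 0.34. The elevated value at lag 1 (0.34), dropping to 0.16 at lag 2, reflects decaying short-term dependence rather than seasonality.
The dominant spike at lag 5 indicates a seasonal period of 5.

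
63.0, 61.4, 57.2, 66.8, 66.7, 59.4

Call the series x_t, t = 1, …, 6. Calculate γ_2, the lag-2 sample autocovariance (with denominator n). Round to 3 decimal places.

Mean x̄ = (63.0 + 61.4 + 57.2 + 66.8 + 66.7 + 59.4)/6 = 62.4167
Σ_{t=1}^{4}(x_t−x̄)(x_{t+2}−x̄) = -43.0672
γ_2 = -43.0672 / 6 = -7.178

-7.178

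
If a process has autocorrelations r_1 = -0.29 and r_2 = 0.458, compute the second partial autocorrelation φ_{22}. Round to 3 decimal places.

φ_{22} = (r_2 − r_1²) / (1 − r_1²)
r_1² = (-0.29)² = 0.0841
Numerator = 0.458 − 0.0841 = 0.3739; denominator = 1 − 0.0841 = 0.9159
φ_{22} = 0.3739 / 0.9159 = 0.408

0.408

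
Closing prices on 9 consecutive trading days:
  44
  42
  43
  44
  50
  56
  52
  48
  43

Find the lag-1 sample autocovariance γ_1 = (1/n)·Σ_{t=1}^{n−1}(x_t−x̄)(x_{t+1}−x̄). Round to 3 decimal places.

Mean x̄ = (44 + 42 + 43 + 44 + 50 + 56 + 52 + 48 + 43)/9 = 46.8889
Σ_{t=1}^{8}(x_t−x̄)(x_{t+1}−x̄) = 111.6543
γ_1 = 111.6543 / 9 = 12.406

12.406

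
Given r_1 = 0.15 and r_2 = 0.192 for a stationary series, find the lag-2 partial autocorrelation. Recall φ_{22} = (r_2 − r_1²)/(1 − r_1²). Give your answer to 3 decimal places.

φ_{22} = (r_2 − r_1²) / (1 − r_1²)
r_1² = (0.15)² = 0.0225
Numerator = 0.192 − 0.0225 = 0.1695; denominator = 1 − 0.0225 = 0.9775
φ_{22} = 0.1695 / 0.9775 = 0.173

0.173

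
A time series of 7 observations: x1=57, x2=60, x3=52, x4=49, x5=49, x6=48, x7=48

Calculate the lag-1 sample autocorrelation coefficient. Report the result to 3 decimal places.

0.552

Mean x̄ = (57 + 60 + 52 + 49 + 49 + 48 + 48)/7 = 51.8571
Numerator Σ_{t=1}^{6}(x_t−x̄)(x_{t+1}−x̄) = 76.6939
Denominator Σ(x_t−x̄)² = 138.8571
r_1 = 76.6939 / 138.8571 = 0.552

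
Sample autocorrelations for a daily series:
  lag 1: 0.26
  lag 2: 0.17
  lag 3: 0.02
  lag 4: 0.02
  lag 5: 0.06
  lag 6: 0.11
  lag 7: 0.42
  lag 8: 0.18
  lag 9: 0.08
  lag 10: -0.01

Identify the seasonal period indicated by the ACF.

The largest autocorrelation is r_7 = 0.42; the remaining lags stay at or below 0.26. The elevated value at lag 1 (0.26), dropping to 0.17 at lag 2, reflects decaying short-term dependence rather than seasonality.
The dominant spike at lag 7 indicates a seasonal period of 7.

7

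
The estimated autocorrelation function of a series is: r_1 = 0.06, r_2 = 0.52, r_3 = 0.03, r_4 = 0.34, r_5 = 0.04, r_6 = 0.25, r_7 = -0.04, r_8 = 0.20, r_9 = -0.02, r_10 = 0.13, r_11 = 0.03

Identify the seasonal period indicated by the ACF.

2

The largest autocorrelation is r_2 = 0.52, with weaker echoes at lags 4 (0.34), 6 (0.25) and 8 (0.20); the remaining lags stay at or below 0.13.
The dominant spike at lag 2 indicates a seasonal period of 2.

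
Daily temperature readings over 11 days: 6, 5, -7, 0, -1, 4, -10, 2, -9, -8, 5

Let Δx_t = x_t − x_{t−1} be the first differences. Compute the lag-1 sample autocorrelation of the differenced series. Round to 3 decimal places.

First differences Δx: -1, -12, 7, -1, 5, -14, 12, -11, 1, 13
Mean of differences = -0.1000
Numerator Σ(Δx_t−Δx̄)(Δx_{t+1}−Δx̄) = -453.3100
Denominator Σ(Δx_t−Δx̄)² = 850.9000
r_1(Δx) = -453.3100 / 850.9000 = -0.533

-0.533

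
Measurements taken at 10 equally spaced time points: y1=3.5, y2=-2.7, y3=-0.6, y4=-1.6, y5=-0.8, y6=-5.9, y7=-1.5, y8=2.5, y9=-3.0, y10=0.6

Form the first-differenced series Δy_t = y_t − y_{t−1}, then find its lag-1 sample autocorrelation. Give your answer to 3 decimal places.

First differences Δy: -6.2, 2.1, -1.0, 0.8, -5.1, 4.4, 4.0, -5.5, 3.6
Mean of differences = -0.3222
Numerator Σ(Δy_t−Δȳ)(Δy_{t+1}−Δȳ) = -66.8405
Denominator Σ(Δy_t−Δȳ)² = 148.1356
r_1(Δy) = -66.8405 / 148.1356 = -0.451

-0.451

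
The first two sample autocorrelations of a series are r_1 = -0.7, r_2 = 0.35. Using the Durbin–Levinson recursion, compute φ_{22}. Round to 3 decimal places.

-0.275

φ_{22} = (r_2 − r_1²) / (1 − r_1²)
r_1² = (-0.7)² = 0.49
Numerator = 0.35 − 0.4900 = -0.1400; denominator = 1 − 0.4900 = 0.5100
φ_{22} = -0.1400 / 0.5100 = -0.275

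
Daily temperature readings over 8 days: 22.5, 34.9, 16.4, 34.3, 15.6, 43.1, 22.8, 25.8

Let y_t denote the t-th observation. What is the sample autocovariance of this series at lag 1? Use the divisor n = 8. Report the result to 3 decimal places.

Mean ȳ = (22.5 + 34.9 + 16.4 + 34.3 + 15.6 + 43.1 + 22.8 + 25.8)/8 = 26.9250
Deviations: -4.4250, 7.9750, -10.5250, 7.3750, -11.3250, 16.1750, -4.1250, -1.1250
Σ_{t=1}^{7}(y_t−ȳ)(y_{t+1}−ȳ) = -525.6331
γ_1 = -525.6331 / 8 = -65.704

-65.704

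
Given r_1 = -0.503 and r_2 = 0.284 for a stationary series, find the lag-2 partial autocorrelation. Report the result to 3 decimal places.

0.041

φ_{22} = (r_2 − r_1²) / (1 − r_1²)
r_1² = (-0.503)² = 0.253009
Numerator = 0.284 − 0.2530 = 0.0310; denominator = 1 − 0.2530 = 0.7470
φ_{22} = 0.0310 / 0.7470 = 0.041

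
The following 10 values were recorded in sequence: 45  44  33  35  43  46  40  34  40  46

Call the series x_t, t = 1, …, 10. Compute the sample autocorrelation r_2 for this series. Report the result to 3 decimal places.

-0.759

Mean x̄ = (45 + 44 + 33 + 35 + 43 + 46 + 40 + 34 + 40 + 46)/10 = 40.6000
Numerator Σ_{t=1}^{8}(x_t−x̄)(x_{t+2}−x̄) = -173.3200
Denominator Σ(x_t−x̄)² = 228.4000
r_2 = -173.3200 / 228.4000 = -0.759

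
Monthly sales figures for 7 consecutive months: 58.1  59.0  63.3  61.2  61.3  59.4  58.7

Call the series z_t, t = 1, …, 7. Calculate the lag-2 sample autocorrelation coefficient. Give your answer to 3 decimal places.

-0.315

Mean z̄ = (58.1 + 59.0 + 63.3 + 61.2 + 61.3 + 59.4 + 58.7)/7 = 60.1429
Σ(z_t−z̄)(z_{t+2}−z̄) = (-6.4496) + (-1.2082) + (3.6533) + (-0.7853) + (-1.6696) = -6.4594
Denominator Σ(z_t−z̄)² = 20.5371
r_2 = -6.4594 / 20.5371 = -0.315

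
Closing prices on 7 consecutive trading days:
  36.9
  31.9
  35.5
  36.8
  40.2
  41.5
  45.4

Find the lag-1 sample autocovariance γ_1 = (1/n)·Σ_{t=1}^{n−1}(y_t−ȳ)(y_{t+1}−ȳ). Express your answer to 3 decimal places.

8.159

Mean ȳ = (36.9 + 31.9 + 35.5 + 36.8 + 40.2 + 41.5 + 45.4)/7 = 38.3143
Σ_{t=1}^{6}(y_t−ȳ)(y_{t+1}−ȳ) = 57.1098
γ_1 = 57.1098 / 7 = 8.159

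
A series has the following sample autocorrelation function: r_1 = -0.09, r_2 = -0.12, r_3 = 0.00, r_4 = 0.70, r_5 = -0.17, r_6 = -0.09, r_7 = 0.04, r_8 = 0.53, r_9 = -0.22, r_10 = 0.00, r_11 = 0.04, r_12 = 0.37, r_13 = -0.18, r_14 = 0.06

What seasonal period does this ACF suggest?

4

The largest autocorrelation is r_4 = 0.70, with weaker echoes at lags 8 (0.53) and 12 (0.37); the remaining lags stay at or below 0.06.
The dominant spike at lag 4 indicates a seasonal period of 4.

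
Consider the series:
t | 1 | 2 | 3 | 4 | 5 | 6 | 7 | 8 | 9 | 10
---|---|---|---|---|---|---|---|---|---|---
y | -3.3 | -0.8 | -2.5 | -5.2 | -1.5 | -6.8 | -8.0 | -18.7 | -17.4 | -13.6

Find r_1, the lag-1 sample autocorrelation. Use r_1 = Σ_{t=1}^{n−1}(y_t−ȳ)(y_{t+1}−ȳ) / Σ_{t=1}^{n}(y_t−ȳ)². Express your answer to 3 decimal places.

Mean ȳ = (-3.3 − 0.8 − 2.5 − 5.2 − 1.5 − 6.8 − 8.0 − 18.7 − 17.4 − 13.6)/10 = -7.7800
Numerator Σ_{t=1}^{9}(y_t−ȳ)(y_{t+1}−ȳ) = 267.3296
Denominator Σ(y_t−ȳ)² = 389.4360
r_1 = 267.3296 / 389.4360 = 0.686

0.686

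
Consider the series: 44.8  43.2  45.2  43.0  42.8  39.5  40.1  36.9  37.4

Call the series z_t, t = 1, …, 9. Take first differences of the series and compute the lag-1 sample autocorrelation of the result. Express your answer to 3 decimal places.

First differences Δz: -1.6, 2.0, -2.2, -0.2, -3.3, 0.6, -3.2, 0.5
Mean of differences = -0.9250
Numerator Σ(Δz_t−Δz̄)(Δz_{t+1}−Δz̄) = -18.6831
Denominator Σ(Δz_t−Δz̄)² = 26.3350
r_1(Δz) = -18.6831 / 26.3350 = -0.709

-0.709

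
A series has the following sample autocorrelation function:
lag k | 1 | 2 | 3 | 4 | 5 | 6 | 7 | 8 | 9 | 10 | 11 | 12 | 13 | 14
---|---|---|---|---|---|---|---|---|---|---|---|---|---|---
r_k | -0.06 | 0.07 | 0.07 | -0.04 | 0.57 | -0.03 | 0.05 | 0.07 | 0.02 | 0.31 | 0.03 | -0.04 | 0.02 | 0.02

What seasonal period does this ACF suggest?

The largest autocorrelation is r_5 = 0.57, with a weaker echo at lag 10 (0.31); the remaining lags stay at or below 0.07.
The dominant spike at lag 5 indicates a seasonal period of 5.

5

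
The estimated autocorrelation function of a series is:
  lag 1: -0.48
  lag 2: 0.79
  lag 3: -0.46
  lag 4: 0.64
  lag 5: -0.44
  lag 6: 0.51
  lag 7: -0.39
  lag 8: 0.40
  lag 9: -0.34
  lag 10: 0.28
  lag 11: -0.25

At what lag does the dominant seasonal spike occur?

The largest autocorrelation is r_2 = 0.79, with weaker echoes at lags 4 (0.64), 6 (0.51), 8 (0.40) and 10 (0.28); the remaining lags stay at or below -0.25.
The dominant spike at lag 2 indicates a seasonal period of 2.

2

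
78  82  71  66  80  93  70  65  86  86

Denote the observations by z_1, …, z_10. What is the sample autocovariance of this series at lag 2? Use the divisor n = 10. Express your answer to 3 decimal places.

-62.808

Mean z̄ = (78 + 82 + 71 + 66 + 80 + 93 + 70 + 65 + 86 + 86)/10 = 77.7000
Σ_{t=1}^{8}(z_t−z̄)(z_{t+2}−z̄) = -628.0800
γ_2 = -628.0800 / 10 = -62.808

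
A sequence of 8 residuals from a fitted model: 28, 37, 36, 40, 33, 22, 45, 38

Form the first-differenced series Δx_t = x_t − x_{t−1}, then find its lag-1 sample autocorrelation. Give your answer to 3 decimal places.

-0.471

First differences Δx: 9, -1, 4, -7, -11, 23, -7
Mean of differences = 1.4286
Numerator Σ(Δx_t−Δx̄)(Δx_{t+1}−Δx̄) = -391.4694
Denominator Σ(Δx_t−Δx̄)² = 831.7143
r_1(Δx) = -391.4694 / 831.7143 = -0.471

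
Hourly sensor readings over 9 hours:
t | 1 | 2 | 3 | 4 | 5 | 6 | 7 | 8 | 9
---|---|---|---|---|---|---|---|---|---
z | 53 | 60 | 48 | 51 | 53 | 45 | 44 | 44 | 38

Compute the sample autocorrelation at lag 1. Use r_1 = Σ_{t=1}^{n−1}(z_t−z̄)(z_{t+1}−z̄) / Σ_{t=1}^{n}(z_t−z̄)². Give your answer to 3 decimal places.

Mean z̄ = (53 + 60 + 48 + 51 + 53 + 45 + 44 + 44 + 38)/9 = 48.4444
Numerator Σ_{t=1}^{8}(z_t−z̄)(z_{t+1}−z̄) = 123.8025
Denominator Σ(z_t−z̄)² = 342.2222
r_1 = 123.8025 / 342.2222 = 0.362

0.362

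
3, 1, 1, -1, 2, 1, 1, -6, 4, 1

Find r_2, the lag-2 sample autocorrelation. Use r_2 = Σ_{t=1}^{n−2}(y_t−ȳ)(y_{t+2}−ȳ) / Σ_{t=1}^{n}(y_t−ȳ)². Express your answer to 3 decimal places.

Mean ȳ = (3 + 1 + 1 − 1 + 2 + 1 + 1 − 6 + 4 + 1)/10 = 0.7000
Numerator Σ_{t=1}^{8}(y_t−ȳ)(y_{t+2}−ȳ) = -2.5800
Denominator Σ(y_t−ȳ)² = 66.1000
r_2 = -2.5800 / 66.1000 = -0.039

-0.039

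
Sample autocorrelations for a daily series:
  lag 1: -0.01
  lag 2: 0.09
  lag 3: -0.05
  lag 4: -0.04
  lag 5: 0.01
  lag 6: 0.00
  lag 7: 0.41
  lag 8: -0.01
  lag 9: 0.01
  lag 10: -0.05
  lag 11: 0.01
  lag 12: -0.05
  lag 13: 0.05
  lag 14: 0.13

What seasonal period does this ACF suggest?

7

The largest autocorrelation is r_7 = 0.41; the remaining lags stay at or below 0.13.
The dominant spike at lag 7 indicates a seasonal period of 7.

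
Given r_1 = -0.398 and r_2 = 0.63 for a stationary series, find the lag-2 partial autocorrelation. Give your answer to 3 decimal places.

0.560

φ_{22} = (r_2 − r_1²) / (1 − r_1²)
r_1² = (-0.398)² = 0.158404
Numerator = 0.63 − 0.1584 = 0.4716; denominator = 1 − 0.1584 = 0.8416
φ_{22} = 0.4716 / 0.8416 = 0.560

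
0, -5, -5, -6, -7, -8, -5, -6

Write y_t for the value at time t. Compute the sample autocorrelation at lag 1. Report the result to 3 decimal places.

0.163

Mean ȳ = (0 − 5 − 5 − 6 − 7 − 8 − 5 − 6)/8 = -5.2500
Deviations from mean: 5.2500, 0.2500, 0.2500, -0.7500, -1.7500, -2.7500, 0.2500, -0.7500
Numerator Σ_{t=1}^{7}(y_t−ȳ)(y_{t+1}−ȳ) = 6.4375
Denominator Σ(y_t−ȳ)² = 39.5000
r_1 = 6.4375 / 39.5000 = 0.163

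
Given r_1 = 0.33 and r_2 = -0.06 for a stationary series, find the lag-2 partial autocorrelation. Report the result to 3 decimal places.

-0.190

φ_{22} = (r_2 − r_1²) / (1 − r_1²)
r_1² = (0.33)² = 0.1089
Numerator = -0.06 − 0.1089 = -0.1689; denominator = 1 − 0.1089 = 0.8911
φ_{22} = -0.1689 / 0.8911 = -0.190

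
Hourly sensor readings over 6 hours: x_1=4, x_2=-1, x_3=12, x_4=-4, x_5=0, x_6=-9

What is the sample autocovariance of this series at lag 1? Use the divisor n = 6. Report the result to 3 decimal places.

Mean x̄ = (4 − 1 + 12 − 4 + 0 − 9)/6 = 0.3333
Σ_{t=1}^{5}(x_t−x̄)(x_{t+1}−x̄) = -66.4444
γ_1 = -66.4444 / 6 = -11.074

-11.074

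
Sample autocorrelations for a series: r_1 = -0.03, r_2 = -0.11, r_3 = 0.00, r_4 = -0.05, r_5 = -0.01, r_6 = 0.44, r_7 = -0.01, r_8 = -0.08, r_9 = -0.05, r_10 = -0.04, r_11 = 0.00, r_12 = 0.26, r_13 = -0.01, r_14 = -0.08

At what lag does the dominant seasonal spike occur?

The largest autocorrelation is r_6 = 0.44, with a weaker echo at lag 12 (0.26); the remaining lags stay at or below 0.00.
The dominant spike at lag 6 indicates a seasonal period of 6.

6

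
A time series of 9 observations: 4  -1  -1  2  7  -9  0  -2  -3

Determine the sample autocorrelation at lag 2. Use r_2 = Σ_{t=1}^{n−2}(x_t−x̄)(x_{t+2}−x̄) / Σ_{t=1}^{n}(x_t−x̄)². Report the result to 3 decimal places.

Mean x̄ = (4 − 1 − 1 + 2 + 7 − 9 + 0 − 2 − 3)/9 = -0.3333
Σ(x_t−x̄)(x_{t+2}−x̄) = (-2.8889) + (-1.5556) + (-4.8889) + (-20.2222) + (2.4444) + (14.4444) + (-0.8889) = -13.5556
Denominator Σ(x_t−x̄)² = 164.0000
r_2 = -13.5556 / 164.0000 = -0.083

-0.083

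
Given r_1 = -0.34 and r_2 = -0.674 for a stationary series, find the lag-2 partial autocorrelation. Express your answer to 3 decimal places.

-0.893

φ_{22} = (r_2 − r_1²) / (1 − r_1²)
r_1² = (-0.34)² = 0.1156
Numerator = -0.674 − 0.1156 = -0.7896; denominator = 1 − 0.1156 = 0.8844
φ_{22} = -0.7896 / 0.8844 = -0.893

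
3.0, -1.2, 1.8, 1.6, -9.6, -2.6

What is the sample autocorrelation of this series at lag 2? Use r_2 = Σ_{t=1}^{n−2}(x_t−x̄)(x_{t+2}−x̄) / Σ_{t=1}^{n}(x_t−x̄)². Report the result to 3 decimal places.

Mean x̄ = (3.0 − 1.2 + 1.8 + 1.6 − 9.6 − 2.6)/6 = -1.1667
Deviations from mean: 4.1667, -0.0333, 2.9667, 2.7667, -8.4333, -1.4333
Σ(x_t−x̄)(x_{t+2}−x̄) = (12.3611) + (-0.0922) + (-25.0189) + (-3.9656) = -16.7156
Denominator Σ(x_t−x̄)² = 106.9933
r_2 = -16.7156 / 106.9933 = -0.156

-0.156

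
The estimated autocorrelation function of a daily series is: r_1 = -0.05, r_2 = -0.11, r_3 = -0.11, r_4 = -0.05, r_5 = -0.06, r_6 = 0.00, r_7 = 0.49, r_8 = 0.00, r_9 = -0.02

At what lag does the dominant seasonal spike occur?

7

The largest autocorrelation is r_7 = 0.49; the remaining lags stay at or below 0.00.
The dominant spike at lag 7 indicates a seasonal period of 7.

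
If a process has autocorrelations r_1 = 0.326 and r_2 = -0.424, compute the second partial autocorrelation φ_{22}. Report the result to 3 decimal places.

-0.593

φ_{22} = (r_2 − r_1²) / (1 − r_1²)
r_1² = (0.326)² = 0.106276
Numerator = -0.424 − 0.1063 = -0.5303; denominator = 1 − 0.1063 = 0.8937
φ_{22} = -0.5303 / 0.8937 = -0.593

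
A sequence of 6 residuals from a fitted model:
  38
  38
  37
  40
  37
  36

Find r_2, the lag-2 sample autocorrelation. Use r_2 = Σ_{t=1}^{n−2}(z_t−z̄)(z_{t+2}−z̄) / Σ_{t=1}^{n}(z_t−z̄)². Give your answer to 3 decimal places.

Mean z̄ = (38 + 38 + 37 + 40 + 37 + 36)/6 = 37.6667
Σ(z_t−z̄)(z_{t+2}−z̄) = (-0.2222) + (0.7778) + (0.4444) + (-3.8889) = -2.8889
Denominator Σ(z_t−z̄)² = 9.3333
r_2 = -2.8889 / 9.3333 = -0.310

-0.310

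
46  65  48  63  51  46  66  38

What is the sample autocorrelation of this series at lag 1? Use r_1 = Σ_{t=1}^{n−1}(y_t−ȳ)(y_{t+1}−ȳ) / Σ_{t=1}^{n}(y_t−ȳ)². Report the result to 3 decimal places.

Mean ȳ = (46 + 65 + 48 + 63 + 51 + 46 + 66 + 38)/8 = 52.8750
Deviations from mean: -6.8750, 12.1250, -4.8750, 10.1250, -1.8750, -6.8750, 13.1250, -14.8750
Numerator Σ_{t=1}^{7}(y_t−ȳ)(y_{t+1}−ȳ) = -483.3906
Denominator Σ(y_t−ȳ)² = 764.8750
r_1 = -483.3906 / 764.8750 = -0.632

-0.632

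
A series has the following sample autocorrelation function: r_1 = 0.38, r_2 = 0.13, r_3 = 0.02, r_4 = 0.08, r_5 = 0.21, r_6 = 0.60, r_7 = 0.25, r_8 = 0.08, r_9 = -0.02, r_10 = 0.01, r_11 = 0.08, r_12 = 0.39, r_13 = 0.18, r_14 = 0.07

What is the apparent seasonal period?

The largest autocorrelation is r_6 = 0.60, with a weaker echo at lag 12 (0.39); the remaining lags stay at or below 0.38. The elevated value at lag 1 (0.38), dropping to 0.13 at lag 2, reflects decaying short-term dependence rather than seasonality.
The dominant spike at lag 6 indicates a seasonal period of 6.

6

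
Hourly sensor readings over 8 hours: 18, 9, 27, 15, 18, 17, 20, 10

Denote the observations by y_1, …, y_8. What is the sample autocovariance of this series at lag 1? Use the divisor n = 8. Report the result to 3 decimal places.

-16.258

Mean ȳ = (18 + 9 + 27 + 15 + 18 + 17 + 20 + 10)/8 = 16.7500
Deviations: 1.2500, -7.7500, 10.2500, -1.7500, 1.2500, 0.2500, 3.2500, -6.7500
Σ_{t=1}^{7}(y_t−ȳ)(y_{t+1}−ȳ) = -130.0625
γ_1 = -130.0625 / 8 = -16.258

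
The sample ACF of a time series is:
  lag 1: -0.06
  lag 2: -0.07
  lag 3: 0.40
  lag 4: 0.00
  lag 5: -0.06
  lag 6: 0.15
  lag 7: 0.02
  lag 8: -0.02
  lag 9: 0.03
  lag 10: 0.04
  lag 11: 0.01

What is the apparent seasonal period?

The largest autocorrelation is r_3 = 0.40, with a weaker echo at lag 6 (0.15); the remaining lags stay at or below 0.04.
The dominant spike at lag 3 indicates a seasonal period of 3.

3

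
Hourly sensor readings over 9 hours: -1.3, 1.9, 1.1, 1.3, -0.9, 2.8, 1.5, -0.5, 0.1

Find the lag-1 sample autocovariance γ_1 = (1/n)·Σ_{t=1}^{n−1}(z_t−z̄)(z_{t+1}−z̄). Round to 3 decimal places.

Mean z̄ = (-1.3 + 1.9 + 1.1 + 1.3 − 0.9 + 2.8 + 1.5 − 0.5 + 0.1)/9 = 0.6667
Σ_{t=1}^{8}(z_t−z̄)(z_{t+1}−z̄) = -4.4844
γ_1 = -4.4844 / 9 = -0.498

-0.498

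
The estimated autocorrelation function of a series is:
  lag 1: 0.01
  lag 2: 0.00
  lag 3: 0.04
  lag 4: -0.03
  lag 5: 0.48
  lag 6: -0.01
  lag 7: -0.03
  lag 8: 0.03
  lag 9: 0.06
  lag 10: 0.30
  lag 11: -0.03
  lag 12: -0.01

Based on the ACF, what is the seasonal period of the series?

5

The largest autocorrelation is r_5 = 0.48, with a weaker echo at lag 10 (0.30); the remaining lags stay at or below 0.06.
The dominant spike at lag 5 indicates a seasonal period of 5.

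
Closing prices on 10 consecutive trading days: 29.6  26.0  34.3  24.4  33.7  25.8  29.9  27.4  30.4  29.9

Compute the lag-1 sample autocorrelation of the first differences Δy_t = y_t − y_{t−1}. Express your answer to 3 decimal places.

First differences Δy: -3.6, 8.3, -9.9, 9.3, -7.9, 4.1, -2.5, 3.0, -0.5
Mean of differences = 0.0333
Numerator Σ(Δy_t−Δȳ)(Δy_{t+1}−Δȳ) = -329.3778
Denominator Σ(Δy_t−Δȳ)² = 361.0600
r_1(Δy) = -329.3778 / 361.0600 = -0.912

-0.912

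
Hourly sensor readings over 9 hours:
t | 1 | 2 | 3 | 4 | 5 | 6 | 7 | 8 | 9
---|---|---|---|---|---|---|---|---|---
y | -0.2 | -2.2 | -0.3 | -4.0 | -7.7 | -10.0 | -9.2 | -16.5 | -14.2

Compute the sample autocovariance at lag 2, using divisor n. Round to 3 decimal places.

Mean ȳ = (-0.2 − 2.2 − 0.3 − 4.0 − 7.7 − 10.0 − 9.2 − 16.5 − 14.2)/9 = -7.1444
Σ_{t=1}^{7}(y_t−ȳ)(y_{t+2}−ȳ) = 92.6572
γ_2 = 92.6572 / 9 = 10.295

10.295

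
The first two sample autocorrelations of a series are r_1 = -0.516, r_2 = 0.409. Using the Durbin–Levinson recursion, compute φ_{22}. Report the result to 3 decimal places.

φ_{22} = (r_2 − r_1²) / (1 − r_1²)
r_1² = (-0.516)² = 0.266256
Numerator = 0.409 − 0.2663 = 0.1427; denominator = 1 − 0.2663 = 0.7337
φ_{22} = 0.1427 / 0.7337 = 0.195

0.195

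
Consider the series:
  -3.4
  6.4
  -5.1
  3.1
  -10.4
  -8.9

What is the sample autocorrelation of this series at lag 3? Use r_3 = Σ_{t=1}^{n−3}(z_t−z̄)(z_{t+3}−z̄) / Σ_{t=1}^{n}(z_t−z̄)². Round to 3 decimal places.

-0.271

Mean z̄ = (-3.4 + 6.4 − 5.1 + 3.1 − 10.4 − 8.9)/6 = -3.0500
Deviations from mean: -0.3500, 9.4500, -2.0500, 6.1500, -7.3500, -5.8500
Σ(z_t−z̄)(z_{t+3}−z̄) = (-2.1525) + (-69.4575) + (11.9925) = -59.6175
Denominator Σ(z_t−z̄)² = 219.6950
r_3 = -59.6175 / 219.6950 = -0.271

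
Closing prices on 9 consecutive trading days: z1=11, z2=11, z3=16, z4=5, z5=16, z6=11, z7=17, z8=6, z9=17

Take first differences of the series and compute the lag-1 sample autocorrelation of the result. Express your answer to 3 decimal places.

First differences Δz: 0, 5, -11, 11, -5, 6, -11, 11
Mean of differences = 0.7500
Numerator Σ(Δz_t−Δz̄)(Δz_{t+1}−Δz̄) = -444.8125
Denominator Σ(Δz_t−Δz̄)² = 565.5000
r_1(Δz) = -444.8125 / 565.5000 = -0.787

-0.787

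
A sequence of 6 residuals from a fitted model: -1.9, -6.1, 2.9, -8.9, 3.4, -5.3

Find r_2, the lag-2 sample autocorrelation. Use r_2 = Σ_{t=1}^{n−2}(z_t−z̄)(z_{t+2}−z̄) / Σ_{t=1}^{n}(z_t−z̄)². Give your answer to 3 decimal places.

0.602

Mean z̄ = (-1.9 − 6.1 + 2.9 − 8.9 + 3.4 − 5.3)/6 = -2.6500
Σ(z_t−z̄)(z_{t+2}−z̄) = (4.1625) + (21.5625) + (33.5775) + (16.5625) = 75.8650
Denominator Σ(z_t−z̄)² = 125.9550
r_2 = 75.8650 / 125.9550 = 0.602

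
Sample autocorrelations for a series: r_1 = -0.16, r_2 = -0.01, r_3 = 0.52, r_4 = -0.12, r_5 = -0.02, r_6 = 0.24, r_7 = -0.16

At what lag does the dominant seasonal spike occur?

The largest autocorrelation is r_3 = 0.52, with a weaker echo at lag 6 (0.24); the remaining lags stay at or below -0.01.
The dominant spike at lag 3 indicates a seasonal period of 3.

3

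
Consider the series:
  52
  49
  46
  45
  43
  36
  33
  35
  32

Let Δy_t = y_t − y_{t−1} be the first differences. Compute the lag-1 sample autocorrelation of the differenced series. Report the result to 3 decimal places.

First differences Δy: -3, -3, -1, -2, -7, -3, 2, -3
Mean of differences = -2.5000
Numerator Σ(Δy_t−Δȳ)(Δy_{t+1}−Δȳ) = -4.2500
Denominator Σ(Δy_t−Δȳ)² = 44.0000
r_1(Δy) = -4.2500 / 44.0000 = -0.097

-0.097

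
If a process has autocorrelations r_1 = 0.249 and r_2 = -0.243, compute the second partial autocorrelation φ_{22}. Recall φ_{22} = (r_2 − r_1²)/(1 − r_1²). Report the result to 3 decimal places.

-0.325

φ_{22} = (r_2 − r_1²) / (1 − r_1²)
r_1² = (0.249)² = 0.062001
Numerator = -0.243 − 0.0620 = -0.3050; denominator = 1 − 0.0620 = 0.9380
φ_{22} = -0.3050 / 0.9380 = -0.325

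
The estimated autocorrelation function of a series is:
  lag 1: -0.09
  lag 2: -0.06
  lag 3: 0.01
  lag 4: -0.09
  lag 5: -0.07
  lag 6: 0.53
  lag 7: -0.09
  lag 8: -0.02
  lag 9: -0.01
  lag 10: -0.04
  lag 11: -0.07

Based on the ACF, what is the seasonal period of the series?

The largest autocorrelation is r_6 = 0.53; the remaining lags stay at or below 0.01.
The dominant spike at lag 6 indicates a seasonal period of 6.

6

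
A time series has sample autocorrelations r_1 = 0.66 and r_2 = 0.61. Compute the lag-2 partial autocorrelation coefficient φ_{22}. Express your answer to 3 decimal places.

φ_{22} = (r_2 − r_1²) / (1 − r_1²)
r_1² = (0.66)² = 0.4356
Numerator = 0.61 − 0.4356 = 0.1744; denominator = 1 − 0.4356 = 0.5644
φ_{22} = 0.1744 / 0.5644 = 0.309

0.309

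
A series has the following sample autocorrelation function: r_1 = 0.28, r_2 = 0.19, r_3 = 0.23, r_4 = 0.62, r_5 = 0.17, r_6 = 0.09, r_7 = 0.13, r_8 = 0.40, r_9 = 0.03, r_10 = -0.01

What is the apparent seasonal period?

4

The largest autocorrelation is r_4 = 0.62, with a weaker echo at lag 8 (0.40); the remaining lags stay at or below 0.28. The elevated value at lag 1 (0.28), dropping to 0.19 at lag 2, reflects decaying short-term dependence rather than seasonality.
The dominant spike at lag 4 indicates a seasonal period of 4.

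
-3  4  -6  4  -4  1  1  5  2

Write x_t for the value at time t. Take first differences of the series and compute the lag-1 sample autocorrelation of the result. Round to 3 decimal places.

First differences Δx: 7, -10, 10, -8, 5, 0, 4, -3
Mean of differences = 0.6250
Numerator Σ(Δx_t−Δx̄)(Δx_{t+1}−Δx̄) = -303.0156
Denominator Σ(Δx_t−Δx̄)² = 359.8750
r_1(Δx) = -303.0156 / 359.8750 = -0.842

-0.842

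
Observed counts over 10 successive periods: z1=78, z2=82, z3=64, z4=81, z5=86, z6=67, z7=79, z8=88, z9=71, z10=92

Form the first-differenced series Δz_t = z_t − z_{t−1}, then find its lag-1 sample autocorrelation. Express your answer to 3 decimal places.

-0.515

First differences Δz: 4, -18, 17, 5, -19, 12, 9, -17, 21
Mean of differences = 1.5556
Numerator Σ(Δz_t−Δz̄)(Δz_{t+1}−Δz̄) = -1003.3086
Denominator Σ(Δz_t−Δz̄)² = 1948.2222
r_1(Δz) = -1003.3086 / 1948.2222 = -0.515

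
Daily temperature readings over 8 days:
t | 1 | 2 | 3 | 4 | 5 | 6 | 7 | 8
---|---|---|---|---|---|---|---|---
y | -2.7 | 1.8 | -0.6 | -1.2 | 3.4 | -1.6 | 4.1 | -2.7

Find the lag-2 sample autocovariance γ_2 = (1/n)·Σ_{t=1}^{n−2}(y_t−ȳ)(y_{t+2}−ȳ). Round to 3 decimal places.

Mean ȳ = (-2.7 + 1.8 − 0.6 − 1.2 + 3.4 − 1.6 + 4.1 − 2.7)/8 = 0.0625
Deviations: -2.7625, 1.7375, -0.6625, -1.2625, 3.3375, -1.6625, 4.0375, -2.7625
Σ_{t=1}^{6}(y_t−ȳ)(y_{t+2}−ȳ) = 17.5922
γ_2 = 17.5922 / 8 = 2.199

2.199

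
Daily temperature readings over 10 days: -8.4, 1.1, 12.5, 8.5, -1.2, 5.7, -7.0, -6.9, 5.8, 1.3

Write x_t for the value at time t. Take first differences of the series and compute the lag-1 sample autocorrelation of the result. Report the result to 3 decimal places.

-0.164

First differences Δx: 9.5, 11.4, -4.0, -9.7, 6.9, -12.7, 0.1, 12.7, -4.5
Mean of differences = 1.0778
Numerator Σ(Δx_t−Δx̄)(Δx_{t+1}−Δx̄) = -116.4372
Denominator Σ(Δx_t−Δx̄)² = 710.2956
r_1(Δx) = -116.4372 / 710.2956 = -0.164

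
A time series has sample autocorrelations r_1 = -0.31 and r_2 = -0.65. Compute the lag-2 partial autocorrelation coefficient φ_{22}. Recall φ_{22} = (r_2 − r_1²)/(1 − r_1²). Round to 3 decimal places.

φ_{22} = (r_2 − r_1²) / (1 − r_1²)
r_1² = (-0.31)² = 0.0961
Numerator = -0.65 − 0.0961 = -0.7461; denominator = 1 − 0.0961 = 0.9039
φ_{22} = -0.7461 / 0.9039 = -0.825

-0.825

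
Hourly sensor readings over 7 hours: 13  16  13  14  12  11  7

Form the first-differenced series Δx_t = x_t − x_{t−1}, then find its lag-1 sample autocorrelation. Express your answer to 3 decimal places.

-0.412

First differences Δx: 3, -3, 1, -2, -1, -4
Mean of differences = -1.0000
Numerator Σ(Δx_t−Δx̄)(Δx_{t+1}−Δx̄) = -14.0000
Denominator Σ(Δx_t−Δx̄)² = 34.0000
r_1(Δx) = -14.0000 / 34.0000 = -0.412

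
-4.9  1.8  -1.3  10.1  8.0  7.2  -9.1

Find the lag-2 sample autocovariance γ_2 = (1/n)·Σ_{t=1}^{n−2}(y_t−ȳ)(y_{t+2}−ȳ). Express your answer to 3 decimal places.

Mean ȳ = (-4.9 + 1.8 − 1.3 + 10.1 + 8.0 + 7.2 − 9.1)/7 = 1.6857
Σ_{t=1}^{5}(y_t−ȳ)(y_{t+2}−ȳ) = -19.9333
γ_2 = -19.9333 / 7 = -2.848

-2.848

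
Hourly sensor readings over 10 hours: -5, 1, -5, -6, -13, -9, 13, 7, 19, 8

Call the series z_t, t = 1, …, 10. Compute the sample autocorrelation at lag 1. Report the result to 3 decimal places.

0.480

Mean z̄ = (-5 + 1 − 5 − 6 − 13 − 9 + 13 + 7 + 19 + 8)/10 = 1.0000
Numerator Σ_{t=1}^{9}(z_t−z̄)(z_{t+1}−z̄) = 466.0000
Denominator Σ(z_t−z̄)² = 970.0000
r_1 = 466.0000 / 970.0000 = 0.480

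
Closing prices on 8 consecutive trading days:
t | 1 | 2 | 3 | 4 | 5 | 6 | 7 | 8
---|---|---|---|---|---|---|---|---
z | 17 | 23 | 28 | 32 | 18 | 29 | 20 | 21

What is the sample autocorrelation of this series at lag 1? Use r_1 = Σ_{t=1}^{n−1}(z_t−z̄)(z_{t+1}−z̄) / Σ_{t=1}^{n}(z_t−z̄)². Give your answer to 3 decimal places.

-0.225

Mean z̄ = (17 + 23 + 28 + 32 + 18 + 29 + 20 + 21)/8 = 23.5000
Numerator Σ_{t=1}^{7}(z_t−z̄)(z_{t+1}−z̄) = -48.2500
Denominator Σ(z_t−z̄)² = 214.0000
r_1 = -48.2500 / 214.0000 = -0.225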